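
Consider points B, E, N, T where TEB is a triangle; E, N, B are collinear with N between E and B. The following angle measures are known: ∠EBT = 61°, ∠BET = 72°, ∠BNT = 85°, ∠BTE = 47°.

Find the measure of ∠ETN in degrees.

∠ETN = 13°

1. ∠NET = 72°  [N on ray EB]
2. ∠ENT = 95°  [linear pair at N on EB]
3. ∠ETN = 13°  [△TEN]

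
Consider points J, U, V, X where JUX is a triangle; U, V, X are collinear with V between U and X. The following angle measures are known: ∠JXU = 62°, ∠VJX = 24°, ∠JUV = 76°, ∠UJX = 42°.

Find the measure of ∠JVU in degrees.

∠JVU = 86°

1. ∠JXV = 62°  [V on ray XU]
2. ∠JVX = 94°  [△JVX]
3. ∠JVU = 86°  [linear pair at V on UX]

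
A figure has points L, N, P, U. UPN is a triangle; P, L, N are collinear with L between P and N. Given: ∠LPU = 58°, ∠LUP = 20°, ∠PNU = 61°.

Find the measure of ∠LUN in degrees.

1. ∠PLU = 102°  [△UPL]
2. ∠LNU = 61°  [L on ray NP]
3. ∠NLU = 78°  [linear pair at L on PN]
4. ∠LUN = 41°  [△ULN]

∠LUN = 41°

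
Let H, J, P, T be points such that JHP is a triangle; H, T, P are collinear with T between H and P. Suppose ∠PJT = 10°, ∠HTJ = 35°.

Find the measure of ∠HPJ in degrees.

∠HPJ = 25°

1. ∠JTP = 145°  [linear pair at T on HP]
2. ∠JPT = 25°  [△JTP]
3. ∠HPJ = 25°  [T on ray PH]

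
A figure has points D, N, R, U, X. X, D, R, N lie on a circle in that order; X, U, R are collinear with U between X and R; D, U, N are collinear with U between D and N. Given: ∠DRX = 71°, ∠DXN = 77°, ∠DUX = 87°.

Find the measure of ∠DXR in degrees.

1. ∠DNX = 71°  [same arc XD]
2. ∠NDX = 32°  [△XDN]
3. ∠DXR = 61°  [△XUD]

∠DXR = 61°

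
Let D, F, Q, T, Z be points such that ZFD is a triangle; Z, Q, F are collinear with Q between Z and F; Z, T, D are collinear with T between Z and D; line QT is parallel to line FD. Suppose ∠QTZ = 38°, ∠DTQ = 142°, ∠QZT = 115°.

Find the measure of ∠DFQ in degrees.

∠DFQ = 27°

1. ∠TQZ = 27°  [△ZQT]
2. ∠FQT = 153°  [linear pair at Q on ZF]
3. ∠DFQ = 27°  [QT∥FD, co-interior at F–Q]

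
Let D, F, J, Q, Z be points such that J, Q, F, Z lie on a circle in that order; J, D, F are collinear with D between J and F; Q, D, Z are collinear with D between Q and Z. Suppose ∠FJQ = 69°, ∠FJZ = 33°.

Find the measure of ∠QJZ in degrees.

∠QJZ = 102°

1. ∠FZQ = 69°  [same arc QF]
2. ∠FQZ = 33°  [same arc FZ]
3. ∠QFZ = 78°  [△QFZ]
4. ∠QJZ = 102°  [cyclic JQFZ, opposite ∠J+∠F]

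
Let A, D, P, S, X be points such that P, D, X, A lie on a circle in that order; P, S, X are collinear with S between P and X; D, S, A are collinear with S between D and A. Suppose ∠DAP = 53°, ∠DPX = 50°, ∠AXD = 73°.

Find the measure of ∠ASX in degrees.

1. ∠DXP = 53°  [same arc PD]
2. ∠DAX = 50°  [same arc DX]
3. ∠ADX = 57°  [△DXA]
4. ∠DSX = 70°  [△DSX]
5. ∠ASP = 70°  [vertical angles at S]
6. ∠ASX = 110°  [linear pair at S on PX]

∠ASX = 110°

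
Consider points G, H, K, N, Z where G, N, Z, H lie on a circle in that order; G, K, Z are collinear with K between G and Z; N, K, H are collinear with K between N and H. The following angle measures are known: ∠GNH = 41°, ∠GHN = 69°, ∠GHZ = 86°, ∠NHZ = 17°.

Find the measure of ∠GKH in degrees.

∠GKH = 58°

1. ∠GZH = 41°  [same arc GH]
2. ∠HGZ = 53°  [△GZH]
3. ∠GKH = 58°  [△GKH]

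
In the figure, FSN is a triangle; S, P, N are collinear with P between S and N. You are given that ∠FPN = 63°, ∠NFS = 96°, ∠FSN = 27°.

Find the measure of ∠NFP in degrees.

1. ∠FNS = 57°  [△FSN]
2. ∠FNP = 57°  [P on ray NS]
3. ∠NFP = 60°  [△FPN]

∠NFP = 60°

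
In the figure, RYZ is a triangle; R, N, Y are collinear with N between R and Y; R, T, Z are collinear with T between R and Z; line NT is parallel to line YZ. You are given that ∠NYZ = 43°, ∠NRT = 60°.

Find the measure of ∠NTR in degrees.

1. ∠RYZ = 43°  [N on ray YR]
2. ∠YRZ = 60°  [N on RY, T on RZ]
3. ∠RZY = 77°  [△RYZ]
4. ∠NTR = 77°  [NT∥YZ, corresponding at T]

∠NTR = 77°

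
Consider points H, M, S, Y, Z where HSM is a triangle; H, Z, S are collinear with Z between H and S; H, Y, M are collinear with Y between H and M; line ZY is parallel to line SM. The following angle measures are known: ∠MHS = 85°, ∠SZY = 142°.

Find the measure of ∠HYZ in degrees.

∠HYZ = 57°

1. ∠YHZ = 85°  [Z on HS, Y on HM]
2. ∠HZY = 38°  [linear pair at Z on HS]
3. ∠HYZ = 57°  [△HZY]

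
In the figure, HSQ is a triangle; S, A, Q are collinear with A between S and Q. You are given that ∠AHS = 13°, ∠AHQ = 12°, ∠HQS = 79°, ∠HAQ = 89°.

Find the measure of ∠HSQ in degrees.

1. ∠HAS = 91°  [linear pair at A on SQ]
2. ∠ASH = 76°  [△HSA]
3. ∠HSQ = 76°  [A on ray SQ]

∠HSQ = 76°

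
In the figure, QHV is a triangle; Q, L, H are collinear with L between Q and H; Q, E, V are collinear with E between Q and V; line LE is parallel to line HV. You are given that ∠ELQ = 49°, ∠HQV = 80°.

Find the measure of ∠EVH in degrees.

∠EVH = 51°

1. ∠QHV = 49°  [LE∥HV, corresponding at L]
2. ∠HVQ = 51°  [△QHV]
3. ∠EVH = 51°  [E on ray VQ]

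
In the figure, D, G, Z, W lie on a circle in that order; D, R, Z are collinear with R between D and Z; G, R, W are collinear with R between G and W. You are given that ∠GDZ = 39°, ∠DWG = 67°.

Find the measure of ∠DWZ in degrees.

∠DWZ = 106°

1. ∠DZG = 67°  [same arc DG]
2. ∠DGZ = 74°  [△DGZ]
3. ∠DWZ = 106°  [cyclic DGZW, opposite ∠G+∠W]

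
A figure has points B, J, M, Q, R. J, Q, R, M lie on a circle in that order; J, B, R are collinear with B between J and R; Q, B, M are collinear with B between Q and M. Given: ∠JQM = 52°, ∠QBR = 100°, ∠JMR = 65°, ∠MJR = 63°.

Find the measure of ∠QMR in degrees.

∠QMR = 48°

1. ∠JRM = 52°  [same arc JM]
2. ∠JBM = 100°  [vertical angles at B]
3. ∠MBR = 80°  [linear pair at B on JR]
4. ∠QMR = 48°  [△RBM]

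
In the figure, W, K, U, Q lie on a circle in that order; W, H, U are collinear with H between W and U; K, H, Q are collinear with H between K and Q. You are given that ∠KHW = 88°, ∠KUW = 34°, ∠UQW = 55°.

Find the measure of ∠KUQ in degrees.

1. ∠KHU = 92°  [linear pair at H on WU]
2. ∠QKU = 54°  [△KHU]
3. ∠UKW = 125°  [cyclic WKUQ, opposite ∠K+∠Q]
4. ∠KWU = 21°  [△WKU]
5. ∠KQU = 21°  [same arc KU]
6. ∠KUQ = 105°  [△KUQ]

∠KUQ = 105°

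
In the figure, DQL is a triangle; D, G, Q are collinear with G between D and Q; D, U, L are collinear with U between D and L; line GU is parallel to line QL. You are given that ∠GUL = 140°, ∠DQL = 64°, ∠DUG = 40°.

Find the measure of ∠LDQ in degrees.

∠LDQ = 76°

1. ∠DGU = 64°  [GU∥QL, corresponding at G]
2. ∠GDU = 76°  [△DGU]
3. ∠LDQ = 76°  [G on DQ, U on DL]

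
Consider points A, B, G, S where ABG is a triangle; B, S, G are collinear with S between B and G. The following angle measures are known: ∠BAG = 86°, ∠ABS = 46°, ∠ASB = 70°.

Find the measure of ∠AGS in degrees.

∠AGS = 48°

1. ∠ABG = 46°  [S on ray BG]
2. ∠AGB = 48°  [△ABG]
3. ∠AGS = 48°  [S on ray GB]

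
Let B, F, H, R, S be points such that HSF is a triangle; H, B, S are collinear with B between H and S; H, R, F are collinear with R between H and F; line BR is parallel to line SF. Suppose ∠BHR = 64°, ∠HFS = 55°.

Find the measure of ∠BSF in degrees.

1. ∠FHS = 64°  [B on HS, R on HF]
2. ∠FSH = 61°  [△HSF]
3. ∠BSF = 61°  [B on ray SH]

∠BSF = 61°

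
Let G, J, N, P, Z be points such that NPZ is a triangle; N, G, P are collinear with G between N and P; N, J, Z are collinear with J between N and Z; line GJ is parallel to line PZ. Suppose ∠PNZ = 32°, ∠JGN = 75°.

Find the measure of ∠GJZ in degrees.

1. ∠GNJ = 32°  [G on NP, J on NZ]
2. ∠GJN = 73°  [△NGJ]
3. ∠GJZ = 107°  [linear pair at J on NZ]

∠GJZ = 107°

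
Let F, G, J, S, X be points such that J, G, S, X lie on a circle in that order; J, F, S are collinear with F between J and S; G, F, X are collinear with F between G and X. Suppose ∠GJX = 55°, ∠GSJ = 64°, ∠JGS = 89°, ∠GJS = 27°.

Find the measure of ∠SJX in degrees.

∠SJX = 28°

1. ∠GSX = 125°  [cyclic JGSX, opposite ∠J+∠S]
2. ∠GXS = 27°  [same arc GS]
3. ∠SGX = 28°  [△GSX]
4. ∠SJX = 28°  [same arc SX]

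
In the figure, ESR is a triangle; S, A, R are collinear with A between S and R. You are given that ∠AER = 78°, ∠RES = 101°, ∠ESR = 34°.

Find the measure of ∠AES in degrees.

1. ∠ERS = 45°  [△ESR]
2. ∠ASE = 34°  [A on ray SR]
3. ∠ARE = 45°  [A on ray RS]
4. ∠EAR = 57°  [△EAR]
5. ∠EAS = 123°  [linear pair at A on SR]
6. ∠AES = 23°  [△ESA]

∠AES = 23°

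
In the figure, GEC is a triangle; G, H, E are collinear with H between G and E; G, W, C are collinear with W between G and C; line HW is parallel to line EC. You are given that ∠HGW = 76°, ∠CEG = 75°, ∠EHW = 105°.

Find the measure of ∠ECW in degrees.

1. ∠CGE = 76°  [H on GE, W on GC]
2. ∠ECG = 29°  [△GEC]
3. ∠ECW = 29°  [W on ray CG]

∠ECW = 29°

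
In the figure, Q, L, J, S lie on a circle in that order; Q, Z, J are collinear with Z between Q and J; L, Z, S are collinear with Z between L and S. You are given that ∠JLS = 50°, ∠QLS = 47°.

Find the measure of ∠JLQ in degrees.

∠JLQ = 97°

1. ∠JQS = 50°  [same arc JS]
2. ∠QJS = 47°  [same arc QS]
3. ∠JSQ = 83°  [△QJS]
4. ∠JLQ = 97°  [cyclic QLJS, opposite ∠L+∠S]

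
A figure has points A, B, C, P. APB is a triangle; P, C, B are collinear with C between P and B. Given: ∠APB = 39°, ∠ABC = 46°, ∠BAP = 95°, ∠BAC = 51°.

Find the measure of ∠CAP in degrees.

∠CAP = 44°

1. ∠APC = 39°  [C on ray PB]
2. ∠ACB = 83°  [△ACB]
3. ∠ACP = 97°  [linear pair at C on PB]
4. ∠CAP = 44°  [△APC]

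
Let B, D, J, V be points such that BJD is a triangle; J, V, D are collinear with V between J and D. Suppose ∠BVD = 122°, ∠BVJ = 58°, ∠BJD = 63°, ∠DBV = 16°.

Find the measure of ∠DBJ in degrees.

∠DBJ = 75°

1. ∠BDV = 42°  [△BVD]
2. ∠BDJ = 42°  [V on ray DJ]
3. ∠DBJ = 75°  [△BJD]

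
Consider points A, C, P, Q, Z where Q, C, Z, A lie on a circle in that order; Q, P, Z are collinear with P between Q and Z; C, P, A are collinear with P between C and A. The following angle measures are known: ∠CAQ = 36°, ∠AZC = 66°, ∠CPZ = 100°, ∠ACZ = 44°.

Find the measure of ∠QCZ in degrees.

1. ∠CZQ = 36°  [same arc QC]
2. ∠CAZ = 70°  [△CZA]
3. ∠CQZ = 70°  [same arc CZ]
4. ∠QCZ = 74°  [△QCZ]

∠QCZ = 74°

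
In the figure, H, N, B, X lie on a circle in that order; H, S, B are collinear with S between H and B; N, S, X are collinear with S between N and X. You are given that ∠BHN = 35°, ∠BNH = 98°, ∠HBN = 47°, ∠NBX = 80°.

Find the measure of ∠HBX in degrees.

1. ∠HXN = 47°  [same arc HN]
2. ∠NHX = 100°  [cyclic HNBX, opposite ∠H+∠B]
3. ∠HNX = 33°  [△HNX]
4. ∠HBX = 33°  [same arc HX]

∠HBX = 33°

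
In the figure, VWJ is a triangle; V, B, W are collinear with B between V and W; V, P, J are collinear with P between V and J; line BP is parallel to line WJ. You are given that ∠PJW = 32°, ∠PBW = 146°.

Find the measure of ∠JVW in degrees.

∠JVW = 114°

1. ∠VJW = 32°  [P on ray JV]
2. ∠PBV = 34°  [linear pair at B on VW]
3. ∠BPV = 32°  [BP∥WJ, corresponding at P]
4. ∠BVP = 114°  [△VBP]
5. ∠JVW = 114°  [B on VW, P on VJ]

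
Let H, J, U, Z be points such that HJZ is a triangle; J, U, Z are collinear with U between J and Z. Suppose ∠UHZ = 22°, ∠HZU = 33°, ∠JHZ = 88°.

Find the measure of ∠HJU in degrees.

∠HJU = 59°

1. ∠HZJ = 33°  [U on ray ZJ]
2. ∠HJZ = 59°  [△HJZ]
3. ∠HJU = 59°  [U on ray JZ]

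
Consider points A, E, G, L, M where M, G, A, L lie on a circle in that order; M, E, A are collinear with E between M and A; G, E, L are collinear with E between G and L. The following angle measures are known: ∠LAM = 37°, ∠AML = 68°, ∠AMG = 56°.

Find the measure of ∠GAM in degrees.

∠GAM = 19°

1. ∠ALM = 75°  [△MAL]
2. ∠AGM = 105°  [cyclic MGAL, opposite ∠G+∠L]
3. ∠GAM = 19°  [△MGA]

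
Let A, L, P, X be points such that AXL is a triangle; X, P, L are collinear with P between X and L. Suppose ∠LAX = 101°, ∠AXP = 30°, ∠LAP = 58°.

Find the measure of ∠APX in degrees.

1. ∠AXL = 30°  [P on ray XL]
2. ∠ALX = 49°  [△AXL]
3. ∠ALP = 49°  [P on ray LX]
4. ∠APL = 73°  [△APL]
5. ∠APX = 107°  [linear pair at P on XL]

∠APX = 107°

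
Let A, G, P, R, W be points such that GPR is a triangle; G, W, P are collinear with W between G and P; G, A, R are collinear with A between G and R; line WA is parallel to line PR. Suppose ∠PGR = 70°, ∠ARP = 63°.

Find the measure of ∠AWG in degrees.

∠AWG = 47°

1. ∠GRP = 63°  [A on ray RG]
2. ∠GPR = 47°  [△GPR]
3. ∠AWG = 47°  [WA∥PR, corresponding at W]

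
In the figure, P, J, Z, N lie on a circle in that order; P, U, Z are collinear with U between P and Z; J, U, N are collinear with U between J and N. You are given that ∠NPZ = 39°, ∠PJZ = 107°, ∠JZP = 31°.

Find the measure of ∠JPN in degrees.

∠JPN = 81°

1. ∠PNZ = 73°  [cyclic PJZN, opposite ∠J+∠N]
2. ∠JNP = 31°  [same arc PJ]
3. ∠NZP = 68°  [△PZN]
4. ∠NJP = 68°  [same arc PN]
5. ∠JPN = 81°  [△PJN]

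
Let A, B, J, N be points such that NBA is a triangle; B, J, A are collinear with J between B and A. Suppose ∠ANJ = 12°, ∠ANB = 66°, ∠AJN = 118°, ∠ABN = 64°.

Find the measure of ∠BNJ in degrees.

1. ∠BJN = 62°  [linear pair at J on BA]
2. ∠JBN = 64°  [J on ray BA]
3. ∠BNJ = 54°  [△NBJ]

∠BNJ = 54°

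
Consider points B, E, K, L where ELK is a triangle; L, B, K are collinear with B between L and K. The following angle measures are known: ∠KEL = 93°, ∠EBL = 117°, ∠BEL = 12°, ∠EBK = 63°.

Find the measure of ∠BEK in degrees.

∠BEK = 81°

1. ∠BLE = 51°  [△ELB]
2. ∠ELK = 51°  [B on ray LK]
3. ∠EKL = 36°  [△ELK]
4. ∠BKE = 36°  [B on ray KL]
5. ∠BEK = 81°  [△EBK]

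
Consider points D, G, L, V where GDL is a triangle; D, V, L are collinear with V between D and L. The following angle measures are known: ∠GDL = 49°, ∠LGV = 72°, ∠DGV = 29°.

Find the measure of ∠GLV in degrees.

1. ∠GDV = 49°  [V on ray DL]
2. ∠DVG = 102°  [△GDV]
3. ∠GVL = 78°  [linear pair at V on DL]
4. ∠GLV = 30°  [△GVL]

∠GLV = 30°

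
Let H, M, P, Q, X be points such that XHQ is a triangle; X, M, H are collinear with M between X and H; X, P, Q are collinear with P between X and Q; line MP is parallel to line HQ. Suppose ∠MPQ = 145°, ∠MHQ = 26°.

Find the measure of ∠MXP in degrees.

∠MXP = 119°

1. ∠MPX = 35°  [linear pair at P on XQ]
2. ∠QHX = 26°  [M on ray HX]
3. ∠HQX = 35°  [MP∥HQ, corresponding at P]
4. ∠HXQ = 119°  [△XHQ]
5. ∠MXP = 119°  [M on XH, P on XQ]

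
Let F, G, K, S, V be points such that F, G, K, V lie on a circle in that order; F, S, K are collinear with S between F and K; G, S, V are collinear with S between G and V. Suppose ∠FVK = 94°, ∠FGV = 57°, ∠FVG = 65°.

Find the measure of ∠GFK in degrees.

∠GFK = 29°

1. ∠FGK = 86°  [cyclic FGKV, opposite ∠G+∠V]
2. ∠FKG = 65°  [same arc FG]
3. ∠GFK = 29°  [△FGK]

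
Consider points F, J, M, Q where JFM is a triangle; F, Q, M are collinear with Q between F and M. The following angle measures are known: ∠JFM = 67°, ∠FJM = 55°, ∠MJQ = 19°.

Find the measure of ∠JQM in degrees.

1. ∠FMJ = 58°  [△JFM]
2. ∠JMQ = 58°  [Q on ray MF]
3. ∠JQM = 103°  [△JQM]

∠JQM = 103°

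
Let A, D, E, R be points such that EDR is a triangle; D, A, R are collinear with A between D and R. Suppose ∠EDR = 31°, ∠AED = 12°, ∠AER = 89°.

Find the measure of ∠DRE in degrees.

∠DRE = 48°

1. ∠ADE = 31°  [A on ray DR]
2. ∠DAE = 137°  [△EDA]
3. ∠EAR = 43°  [linear pair at A on DR]
4. ∠ARE = 48°  [△EAR]
5. ∠DRE = 48°  [A on ray RD]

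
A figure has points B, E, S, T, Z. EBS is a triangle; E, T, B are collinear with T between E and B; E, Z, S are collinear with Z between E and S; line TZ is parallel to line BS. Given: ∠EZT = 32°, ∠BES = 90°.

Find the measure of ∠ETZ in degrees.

1. ∠BSE = 32°  [TZ∥BS, corresponding at Z]
2. ∠EBS = 58°  [△EBS]
3. ∠ETZ = 58°  [TZ∥BS, corresponding at T]

∠ETZ = 58°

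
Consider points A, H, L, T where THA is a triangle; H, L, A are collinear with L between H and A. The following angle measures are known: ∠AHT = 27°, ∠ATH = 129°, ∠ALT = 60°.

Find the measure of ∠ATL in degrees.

1. ∠HAT = 24°  [△THA]
2. ∠LAT = 24°  [L on ray AH]
3. ∠ATL = 96°  [△TLA]

∠ATL = 96°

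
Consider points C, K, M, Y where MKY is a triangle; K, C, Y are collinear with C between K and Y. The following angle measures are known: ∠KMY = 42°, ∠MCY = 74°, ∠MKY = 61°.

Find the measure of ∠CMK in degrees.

1. ∠KCM = 106°  [linear pair at C on KY]
2. ∠CKM = 61°  [C on ray KY]
3. ∠CMK = 13°  [△MKC]

∠CMK = 13°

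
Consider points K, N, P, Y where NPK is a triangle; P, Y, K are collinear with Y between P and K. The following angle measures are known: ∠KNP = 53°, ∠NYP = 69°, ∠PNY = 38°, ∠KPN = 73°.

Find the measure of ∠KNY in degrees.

1. ∠NKP = 54°  [△NPK]
2. ∠KYN = 111°  [linear pair at Y on PK]
3. ∠NKY = 54°  [Y on ray KP]
4. ∠KNY = 15°  [△NYK]

∠KNY = 15°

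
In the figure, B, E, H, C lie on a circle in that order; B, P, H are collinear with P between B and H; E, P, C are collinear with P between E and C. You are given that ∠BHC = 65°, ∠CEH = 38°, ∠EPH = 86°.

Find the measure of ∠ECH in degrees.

1. ∠BEC = 65°  [same arc BC]
2. ∠BPE = 94°  [linear pair at P on BH]
3. ∠EBH = 21°  [△BPE]
4. ∠ECH = 21°  [same arc EH]

∠ECH = 21°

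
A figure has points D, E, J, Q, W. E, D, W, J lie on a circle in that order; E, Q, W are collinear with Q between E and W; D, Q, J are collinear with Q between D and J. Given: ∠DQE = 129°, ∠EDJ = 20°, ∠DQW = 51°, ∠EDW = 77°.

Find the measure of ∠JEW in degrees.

∠JEW = 57°

1. ∠EWJ = 20°  [same arc EJ]
2. ∠EJW = 103°  [cyclic EDWJ, opposite ∠D+∠J]
3. ∠JEW = 57°  [△EWJ]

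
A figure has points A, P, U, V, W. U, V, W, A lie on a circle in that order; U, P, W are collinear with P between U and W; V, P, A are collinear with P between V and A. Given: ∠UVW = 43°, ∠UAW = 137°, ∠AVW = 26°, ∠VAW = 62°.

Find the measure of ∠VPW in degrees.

1. ∠VUW = 62°  [same arc VW]
2. ∠UWV = 75°  [△UVW]
3. ∠VPW = 79°  [△VPW]

∠VPW = 79°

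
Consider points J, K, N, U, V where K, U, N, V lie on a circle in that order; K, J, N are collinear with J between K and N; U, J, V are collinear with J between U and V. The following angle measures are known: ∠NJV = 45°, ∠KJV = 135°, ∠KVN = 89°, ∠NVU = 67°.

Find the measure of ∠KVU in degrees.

∠KVU = 22°

1. ∠KNV = 68°  [△NJV]
2. ∠NKV = 23°  [△KNV]
3. ∠KVU = 22°  [△KJV]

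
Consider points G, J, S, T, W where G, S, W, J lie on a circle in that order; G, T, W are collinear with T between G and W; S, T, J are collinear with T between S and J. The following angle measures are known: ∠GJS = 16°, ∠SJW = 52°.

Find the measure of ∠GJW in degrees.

1. ∠GWS = 16°  [same arc GS]
2. ∠SGW = 52°  [same arc SW]
3. ∠GSW = 112°  [△GSW]
4. ∠GJW = 68°  [cyclic GSWJ, opposite ∠S+∠J]

∠GJW = 68°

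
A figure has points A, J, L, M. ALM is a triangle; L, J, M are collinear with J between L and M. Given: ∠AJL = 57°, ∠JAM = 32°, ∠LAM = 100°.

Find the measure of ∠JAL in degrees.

1. ∠AJM = 123°  [linear pair at J on LM]
2. ∠AMJ = 25°  [△AJM]
3. ∠AML = 25°  [J on ray ML]
4. ∠ALM = 55°  [△ALM]
5. ∠ALJ = 55°  [J on ray LM]
6. ∠JAL = 68°  [△ALJ]

∠JAL = 68°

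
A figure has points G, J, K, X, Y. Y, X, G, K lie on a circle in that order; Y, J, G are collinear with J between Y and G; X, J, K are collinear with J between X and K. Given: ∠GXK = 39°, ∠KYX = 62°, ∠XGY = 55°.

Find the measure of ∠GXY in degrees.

∠GXY = 102°

1. ∠GJX = 86°  [△XJG]
2. ∠XKY = 55°  [same arc YX]
3. ∠XJY = 94°  [linear pair at J on YG]
4. ∠KXY = 63°  [△YXK]
5. ∠GYX = 23°  [△YJX]
6. ∠GXY = 102°  [△YXG]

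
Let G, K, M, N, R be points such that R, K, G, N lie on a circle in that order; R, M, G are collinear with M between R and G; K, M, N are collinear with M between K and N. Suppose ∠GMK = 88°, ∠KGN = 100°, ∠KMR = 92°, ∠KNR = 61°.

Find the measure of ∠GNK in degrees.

1. ∠KGR = 61°  [same arc RK]
2. ∠GKN = 31°  [△KMG]
3. ∠GNK = 49°  [△KGN]

∠GNK = 49°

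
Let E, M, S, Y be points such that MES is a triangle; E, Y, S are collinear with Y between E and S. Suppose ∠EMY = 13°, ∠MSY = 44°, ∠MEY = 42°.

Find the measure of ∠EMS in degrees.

∠EMS = 94°

1. ∠ESM = 44°  [Y on ray SE]
2. ∠MES = 42°  [Y on ray ES]
3. ∠EMS = 94°  [△MES]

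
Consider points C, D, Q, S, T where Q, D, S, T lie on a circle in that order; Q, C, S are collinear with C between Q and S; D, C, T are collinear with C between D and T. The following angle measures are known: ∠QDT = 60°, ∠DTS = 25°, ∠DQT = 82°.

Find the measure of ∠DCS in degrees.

∠DCS = 85°

1. ∠DTQ = 38°  [△QDT]
2. ∠DST = 98°  [cyclic QDST, opposite ∠Q+∠S]
3. ∠DSQ = 38°  [same arc QD]
4. ∠SDT = 57°  [△DST]
5. ∠DCS = 85°  [△DCS]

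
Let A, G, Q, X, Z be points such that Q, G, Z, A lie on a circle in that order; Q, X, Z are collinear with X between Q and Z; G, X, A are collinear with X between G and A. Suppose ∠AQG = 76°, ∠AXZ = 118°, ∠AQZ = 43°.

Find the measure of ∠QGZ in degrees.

1. ∠AZG = 104°  [cyclic QGZA, opposite ∠Q+∠Z]
2. ∠GXQ = 118°  [vertical angles at X]
3. ∠AGZ = 43°  [same arc ZA]
4. ∠GAZ = 33°  [△GZA]
5. ∠GXZ = 62°  [linear pair at X on QZ]
6. ∠GZQ = 75°  [△GXZ]
7. ∠GQZ = 33°  [same arc GZ]
8. ∠QGZ = 72°  [△QGZ]

∠QGZ = 72°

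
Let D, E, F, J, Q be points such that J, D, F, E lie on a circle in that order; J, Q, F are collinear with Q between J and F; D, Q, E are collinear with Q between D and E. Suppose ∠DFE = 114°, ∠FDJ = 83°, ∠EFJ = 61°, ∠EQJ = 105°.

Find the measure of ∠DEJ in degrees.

1. ∠FEJ = 97°  [cyclic JDFE, opposite ∠D+∠E]
2. ∠EJF = 22°  [△JFE]
3. ∠DEJ = 53°  [△JQE]

∠DEJ = 53°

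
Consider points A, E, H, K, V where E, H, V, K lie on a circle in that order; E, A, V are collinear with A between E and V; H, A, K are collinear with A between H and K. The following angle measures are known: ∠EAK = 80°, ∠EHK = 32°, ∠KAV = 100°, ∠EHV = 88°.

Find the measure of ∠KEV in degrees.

1. ∠EVK = 32°  [same arc EK]
2. ∠EKV = 92°  [cyclic EHVK, opposite ∠H+∠K]
3. ∠KEV = 56°  [△EVK]

∠KEV = 56°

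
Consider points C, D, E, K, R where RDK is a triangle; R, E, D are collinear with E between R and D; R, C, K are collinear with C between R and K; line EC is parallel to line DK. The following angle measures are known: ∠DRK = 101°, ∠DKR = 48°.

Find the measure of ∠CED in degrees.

∠CED = 149°

1. ∠KDR = 31°  [△RDK]
2. ∠CER = 31°  [EC∥DK, corresponding at E]
3. ∠CED = 149°  [linear pair at E on RD]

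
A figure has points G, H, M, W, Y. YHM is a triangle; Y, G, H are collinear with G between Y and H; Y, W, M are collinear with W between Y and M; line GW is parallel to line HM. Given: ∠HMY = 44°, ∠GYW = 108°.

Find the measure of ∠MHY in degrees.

∠MHY = 28°

1. ∠GWY = 44°  [GW∥HM, corresponding at W]
2. ∠WGY = 28°  [△YGW]
3. ∠MHY = 28°  [GW∥HM, corresponding at G]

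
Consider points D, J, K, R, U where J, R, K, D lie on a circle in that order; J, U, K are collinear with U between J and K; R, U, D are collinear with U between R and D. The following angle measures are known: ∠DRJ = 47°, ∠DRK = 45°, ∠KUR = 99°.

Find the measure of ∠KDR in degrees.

∠KDR = 52°

1. ∠DKJ = 47°  [same arc JD]
2. ∠DUJ = 99°  [vertical angles at U]
3. ∠DUK = 81°  [linear pair at U on JK]
4. ∠KDR = 52°  [△KUD]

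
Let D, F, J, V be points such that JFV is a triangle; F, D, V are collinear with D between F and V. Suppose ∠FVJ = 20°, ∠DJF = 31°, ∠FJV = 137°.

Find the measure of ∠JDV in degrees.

1. ∠JFV = 23°  [△JFV]
2. ∠DFJ = 23°  [D on ray FV]
3. ∠FDJ = 126°  [△JFD]
4. ∠JDV = 54°  [linear pair at D on FV]

∠JDV = 54°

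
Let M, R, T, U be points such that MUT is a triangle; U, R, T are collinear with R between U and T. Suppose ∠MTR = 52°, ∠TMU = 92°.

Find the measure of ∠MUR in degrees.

1. ∠MTU = 52°  [R on ray TU]
2. ∠MUT = 36°  [△MUT]
3. ∠MUR = 36°  [R on ray UT]

∠MUR = 36°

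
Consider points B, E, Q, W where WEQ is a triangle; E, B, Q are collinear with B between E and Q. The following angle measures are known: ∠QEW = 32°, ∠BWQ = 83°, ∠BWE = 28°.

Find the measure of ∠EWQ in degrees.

∠EWQ = 111°

1. ∠BEW = 32°  [B on ray EQ]
2. ∠EBW = 120°  [△WEB]
3. ∠QBW = 60°  [linear pair at B on EQ]
4. ∠BQW = 37°  [△WBQ]
5. ∠EQW = 37°  [B on ray QE]
6. ∠EWQ = 111°  [△WEQ]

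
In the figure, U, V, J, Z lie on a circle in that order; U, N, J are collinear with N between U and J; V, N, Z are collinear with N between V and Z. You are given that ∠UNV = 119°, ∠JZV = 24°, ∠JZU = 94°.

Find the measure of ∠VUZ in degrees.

∠VUZ = 73°

1. ∠JNZ = 119°  [vertical angles at N]
2. ∠JUV = 24°  [same arc VJ]
3. ∠UJZ = 37°  [△JNZ]
4. ∠JUZ = 49°  [△UJZ]
5. ∠UNZ = 61°  [linear pair at N on UJ]
6. ∠UVZ = 37°  [△UNV]
7. ∠UZV = 70°  [△UNZ]
8. ∠VUZ = 73°  [△UVZ]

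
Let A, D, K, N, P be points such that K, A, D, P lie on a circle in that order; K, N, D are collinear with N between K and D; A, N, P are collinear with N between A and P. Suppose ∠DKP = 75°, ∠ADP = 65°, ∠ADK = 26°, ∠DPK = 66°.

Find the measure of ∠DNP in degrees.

∠DNP = 101°

1. ∠DAP = 75°  [same arc DP]
2. ∠KDP = 39°  [△KDP]
3. ∠APD = 40°  [△ADP]
4. ∠DNP = 101°  [△DNP]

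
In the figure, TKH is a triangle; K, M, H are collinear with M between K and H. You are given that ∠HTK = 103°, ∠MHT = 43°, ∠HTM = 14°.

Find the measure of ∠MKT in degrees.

1. ∠KHT = 43°  [M on ray HK]
2. ∠HKT = 34°  [△TKH]
3. ∠MKT = 34°  [M on ray KH]

∠MKT = 34°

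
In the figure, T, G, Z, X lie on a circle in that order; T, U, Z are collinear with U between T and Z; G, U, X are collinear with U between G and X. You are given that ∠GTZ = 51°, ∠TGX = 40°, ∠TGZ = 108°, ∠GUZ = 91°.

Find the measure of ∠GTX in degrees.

1. ∠GXZ = 51°  [same arc GZ]
2. ∠GZT = 21°  [△TGZ]
3. ∠XGZ = 68°  [△GUZ]
4. ∠GZX = 61°  [△GZX]
5. ∠GTX = 119°  [cyclic TGZX, opposite ∠T+∠Z]

∠GTX = 119°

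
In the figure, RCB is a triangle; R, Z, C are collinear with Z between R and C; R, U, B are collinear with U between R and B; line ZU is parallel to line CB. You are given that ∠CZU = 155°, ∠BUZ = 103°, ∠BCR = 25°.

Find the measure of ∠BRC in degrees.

1. ∠RZU = 25°  [linear pair at Z on RC]
2. ∠RUZ = 77°  [linear pair at U on RB]
3. ∠URZ = 78°  [△RZU]
4. ∠BRC = 78°  [Z on RC, U on RB]

∠BRC = 78°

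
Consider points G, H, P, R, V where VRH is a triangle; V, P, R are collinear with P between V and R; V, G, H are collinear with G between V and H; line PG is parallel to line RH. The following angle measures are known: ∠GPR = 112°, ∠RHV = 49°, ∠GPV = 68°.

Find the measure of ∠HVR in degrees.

∠HVR = 63°

1. ∠PGV = 49°  [PG∥RH, corresponding at G]
2. ∠GVP = 63°  [△VPG]
3. ∠HVR = 63°  [P on VR, G on VH]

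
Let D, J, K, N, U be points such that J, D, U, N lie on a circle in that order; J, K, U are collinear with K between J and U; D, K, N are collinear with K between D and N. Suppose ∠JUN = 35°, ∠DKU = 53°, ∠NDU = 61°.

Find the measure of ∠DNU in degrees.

1. ∠JDN = 35°  [same arc JN]
2. ∠DKJ = 127°  [linear pair at K on JU]
3. ∠DJU = 18°  [△JKD]
4. ∠DNU = 18°  [same arc DU]

∠DNU = 18°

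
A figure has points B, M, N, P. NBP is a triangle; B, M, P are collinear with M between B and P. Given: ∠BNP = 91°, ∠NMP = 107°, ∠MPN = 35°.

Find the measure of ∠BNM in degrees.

∠BNM = 53°

1. ∠BMN = 73°  [linear pair at M on BP]
2. ∠BPN = 35°  [M on ray PB]
3. ∠NBP = 54°  [△NBP]
4. ∠MBN = 54°  [M on ray BP]
5. ∠BNM = 53°  [△NBM]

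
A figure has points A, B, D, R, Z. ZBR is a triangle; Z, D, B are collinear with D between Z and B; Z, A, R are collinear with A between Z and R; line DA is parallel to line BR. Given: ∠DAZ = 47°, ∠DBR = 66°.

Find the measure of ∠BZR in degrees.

∠BZR = 67°

1. ∠BRZ = 47°  [DA∥BR, corresponding at A]
2. ∠RBZ = 66°  [D on ray BZ]
3. ∠BZR = 67°  [△ZBR]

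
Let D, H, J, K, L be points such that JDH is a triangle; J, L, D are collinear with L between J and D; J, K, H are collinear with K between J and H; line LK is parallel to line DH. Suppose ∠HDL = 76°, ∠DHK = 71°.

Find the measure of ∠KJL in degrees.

1. ∠HDJ = 76°  [L on ray DJ]
2. ∠DHJ = 71°  [K on ray HJ]
3. ∠DJH = 33°  [△JDH]
4. ∠KJL = 33°  [L on JD, K on JH]

∠KJL = 33°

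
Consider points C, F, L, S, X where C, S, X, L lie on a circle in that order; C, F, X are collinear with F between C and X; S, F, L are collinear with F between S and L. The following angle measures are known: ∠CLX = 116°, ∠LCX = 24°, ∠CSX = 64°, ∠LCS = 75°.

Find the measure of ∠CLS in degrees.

1. ∠CXL = 40°  [△CXL]
2. ∠CSL = 40°  [same arc CL]
3. ∠CLS = 65°  [△CSL]

∠CLS = 65°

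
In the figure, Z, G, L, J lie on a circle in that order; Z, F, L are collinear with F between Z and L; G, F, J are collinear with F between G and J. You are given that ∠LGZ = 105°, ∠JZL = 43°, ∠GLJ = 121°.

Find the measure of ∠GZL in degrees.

∠GZL = 16°

1. ∠JGL = 43°  [same arc LJ]
2. ∠GJL = 16°  [△GLJ]
3. ∠GZL = 16°  [same arc GL]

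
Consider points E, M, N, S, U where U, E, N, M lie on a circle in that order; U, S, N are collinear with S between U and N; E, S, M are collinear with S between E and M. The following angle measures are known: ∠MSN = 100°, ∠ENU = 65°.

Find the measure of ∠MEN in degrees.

∠MEN = 35°

1. ∠ESU = 100°  [vertical angles at S]
2. ∠ESN = 80°  [linear pair at S on UN]
3. ∠MEN = 35°  [△ESN]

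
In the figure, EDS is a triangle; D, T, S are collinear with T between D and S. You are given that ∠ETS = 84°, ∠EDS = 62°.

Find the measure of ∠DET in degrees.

∠DET = 22°

1. ∠DTE = 96°  [linear pair at T on DS]
2. ∠EDT = 62°  [T on ray DS]
3. ∠DET = 22°  [△EDT]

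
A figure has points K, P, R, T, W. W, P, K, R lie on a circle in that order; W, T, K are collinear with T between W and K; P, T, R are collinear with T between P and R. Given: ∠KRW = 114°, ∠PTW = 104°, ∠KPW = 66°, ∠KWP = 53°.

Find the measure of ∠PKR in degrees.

∠PKR = 84°

1. ∠KTP = 76°  [linear pair at T on WK]
2. ∠PKW = 61°  [△WPK]
3. ∠KRP = 53°  [same arc PK]
4. ∠KPR = 43°  [△PTK]
5. ∠PKR = 84°  [△PKR]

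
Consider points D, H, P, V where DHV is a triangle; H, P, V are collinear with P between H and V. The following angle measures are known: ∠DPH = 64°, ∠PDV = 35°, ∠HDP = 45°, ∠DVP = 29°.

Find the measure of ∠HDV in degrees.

∠HDV = 80°

1. ∠DHP = 71°  [△DHP]
2. ∠DVH = 29°  [P on ray VH]
3. ∠DHV = 71°  [P on ray HV]
4. ∠HDV = 80°  [△DHV]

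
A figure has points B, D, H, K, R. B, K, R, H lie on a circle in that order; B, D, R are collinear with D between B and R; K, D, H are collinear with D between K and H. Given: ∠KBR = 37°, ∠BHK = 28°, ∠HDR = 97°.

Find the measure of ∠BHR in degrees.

1. ∠KHR = 37°  [same arc KR]
2. ∠BDH = 83°  [linear pair at D on BR]
3. ∠BRH = 46°  [△RDH]
4. ∠HBR = 69°  [△BDH]
5. ∠BHR = 65°  [△BRH]

∠BHR = 65°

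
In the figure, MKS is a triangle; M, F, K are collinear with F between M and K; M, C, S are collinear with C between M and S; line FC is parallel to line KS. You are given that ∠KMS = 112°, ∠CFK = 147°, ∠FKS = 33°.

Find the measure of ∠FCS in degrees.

∠FCS = 145°

1. ∠CMF = 112°  [F on MK, C on MS]
2. ∠CFM = 33°  [linear pair at F on MK]
3. ∠FCM = 35°  [△MFC]
4. ∠FCS = 145°  [linear pair at C on MS]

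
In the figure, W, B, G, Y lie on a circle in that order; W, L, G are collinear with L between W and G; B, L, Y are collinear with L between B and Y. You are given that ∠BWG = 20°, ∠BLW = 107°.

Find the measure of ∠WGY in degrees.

∠WGY = 53°

1. ∠BYG = 20°  [same arc BG]
2. ∠GLY = 107°  [vertical angles at L]
3. ∠WGY = 53°  [△GLY]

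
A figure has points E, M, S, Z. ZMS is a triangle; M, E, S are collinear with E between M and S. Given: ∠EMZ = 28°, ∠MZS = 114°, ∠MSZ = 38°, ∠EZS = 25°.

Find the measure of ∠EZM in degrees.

∠EZM = 89°

1. ∠ESZ = 38°  [E on ray SM]
2. ∠SEZ = 117°  [△ZES]
3. ∠MEZ = 63°  [linear pair at E on MS]
4. ∠EZM = 89°  [△ZME]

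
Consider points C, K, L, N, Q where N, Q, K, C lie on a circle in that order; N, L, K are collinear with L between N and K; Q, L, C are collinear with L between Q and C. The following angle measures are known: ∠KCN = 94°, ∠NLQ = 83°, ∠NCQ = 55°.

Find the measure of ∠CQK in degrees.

∠CQK = 28°

1. ∠KLQ = 97°  [linear pair at L on NK]
2. ∠NKQ = 55°  [same arc NQ]
3. ∠CQK = 28°  [△QLK]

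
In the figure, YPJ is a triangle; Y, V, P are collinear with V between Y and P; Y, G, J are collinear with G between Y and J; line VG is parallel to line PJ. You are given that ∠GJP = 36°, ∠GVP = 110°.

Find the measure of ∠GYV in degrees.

∠GYV = 74°

1. ∠PJY = 36°  [G on ray JY]
2. ∠GVY = 70°  [linear pair at V on YP]
3. ∠VGY = 36°  [VG∥PJ, corresponding at G]
4. ∠GYV = 74°  [△YVG]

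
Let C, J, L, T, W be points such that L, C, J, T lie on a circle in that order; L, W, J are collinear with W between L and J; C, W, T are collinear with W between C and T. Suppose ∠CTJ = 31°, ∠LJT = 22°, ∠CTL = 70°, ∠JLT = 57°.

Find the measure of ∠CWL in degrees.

1. ∠CLJ = 31°  [same arc CJ]
2. ∠LCT = 22°  [same arc LT]
3. ∠CWL = 127°  [△LWC]

∠CWL = 127°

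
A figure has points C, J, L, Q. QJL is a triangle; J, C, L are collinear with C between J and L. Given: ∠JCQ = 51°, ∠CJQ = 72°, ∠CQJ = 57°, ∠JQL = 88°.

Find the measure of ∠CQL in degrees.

1. ∠LCQ = 129°  [linear pair at C on JL]
2. ∠LJQ = 72°  [C on ray JL]
3. ∠JLQ = 20°  [△QJL]
4. ∠CLQ = 20°  [C on ray LJ]
5. ∠CQL = 31°  [△QCL]

∠CQL = 31°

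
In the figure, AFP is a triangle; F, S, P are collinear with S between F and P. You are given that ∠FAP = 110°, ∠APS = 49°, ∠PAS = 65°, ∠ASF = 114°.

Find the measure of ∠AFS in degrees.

1. ∠APF = 49°  [S on ray PF]
2. ∠AFP = 21°  [△AFP]
3. ∠AFS = 21°  [S on ray FP]

∠AFS = 21°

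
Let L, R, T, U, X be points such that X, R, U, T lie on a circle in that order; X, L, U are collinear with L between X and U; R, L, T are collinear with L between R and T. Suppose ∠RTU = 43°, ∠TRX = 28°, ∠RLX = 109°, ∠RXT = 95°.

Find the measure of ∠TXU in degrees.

1. ∠RTX = 57°  [△XRT]
2. ∠TLU = 109°  [vertical angles at L]
3. ∠TLX = 71°  [linear pair at L on XU]
4. ∠TXU = 52°  [△XLT]

∠TXU = 52°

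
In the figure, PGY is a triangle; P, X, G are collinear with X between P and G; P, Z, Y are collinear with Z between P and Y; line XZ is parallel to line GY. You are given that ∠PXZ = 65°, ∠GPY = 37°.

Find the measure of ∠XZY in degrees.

1. ∠PGY = 65°  [XZ∥GY, corresponding at X]
2. ∠GYP = 78°  [△PGY]
3. ∠PZX = 78°  [XZ∥GY, corresponding at Z]
4. ∠XZY = 102°  [linear pair at Z on PY]

∠XZY = 102°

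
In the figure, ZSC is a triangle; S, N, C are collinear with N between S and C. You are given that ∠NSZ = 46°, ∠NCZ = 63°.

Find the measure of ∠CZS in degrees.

1. ∠CSZ = 46°  [N on ray SC]
2. ∠SCZ = 63°  [N on ray CS]
3. ∠CZS = 71°  [△ZSC]

∠CZS = 71°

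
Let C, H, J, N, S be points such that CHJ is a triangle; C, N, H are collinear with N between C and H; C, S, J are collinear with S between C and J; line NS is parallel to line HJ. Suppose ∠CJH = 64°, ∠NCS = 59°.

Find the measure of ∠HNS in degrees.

1. ∠CSN = 64°  [NS∥HJ, corresponding at S]
2. ∠CNS = 57°  [△CNS]
3. ∠HNS = 123°  [linear pair at N on CH]

∠HNS = 123°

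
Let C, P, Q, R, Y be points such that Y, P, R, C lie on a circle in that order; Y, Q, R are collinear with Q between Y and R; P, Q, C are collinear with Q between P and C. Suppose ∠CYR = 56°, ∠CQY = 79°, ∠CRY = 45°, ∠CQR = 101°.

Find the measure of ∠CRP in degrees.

1. ∠CPR = 56°  [same arc RC]
2. ∠PCR = 34°  [△RQC]
3. ∠CRP = 90°  [△PRC]

∠CRP = 90°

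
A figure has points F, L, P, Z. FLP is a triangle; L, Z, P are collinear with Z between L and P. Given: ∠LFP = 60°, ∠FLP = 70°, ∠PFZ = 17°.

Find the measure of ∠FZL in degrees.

1. ∠FPL = 50°  [△FLP]
2. ∠FPZ = 50°  [Z on ray PL]
3. ∠FZP = 113°  [△FZP]
4. ∠FZL = 67°  [linear pair at Z on LP]

∠FZL = 67°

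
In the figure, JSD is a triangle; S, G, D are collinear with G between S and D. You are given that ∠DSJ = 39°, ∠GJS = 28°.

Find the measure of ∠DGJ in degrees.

1. ∠GSJ = 39°  [G on ray SD]
2. ∠JGS = 113°  [△JSG]
3. ∠DGJ = 67°  [linear pair at G on SD]

∠DGJ = 67°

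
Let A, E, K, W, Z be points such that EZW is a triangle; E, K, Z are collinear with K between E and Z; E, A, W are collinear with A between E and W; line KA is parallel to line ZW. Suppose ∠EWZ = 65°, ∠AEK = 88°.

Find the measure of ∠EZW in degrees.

∠EZW = 27°

1. ∠EAK = 65°  [KA∥ZW, corresponding at A]
2. ∠AKE = 27°  [△EKA]
3. ∠EZW = 27°  [KA∥ZW, corresponding at K]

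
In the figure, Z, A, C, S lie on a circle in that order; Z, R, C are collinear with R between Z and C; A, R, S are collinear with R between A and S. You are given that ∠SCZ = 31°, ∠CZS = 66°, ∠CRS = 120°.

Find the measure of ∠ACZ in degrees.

∠ACZ = 54°

1. ∠SAZ = 31°  [same arc ZS]
2. ∠CSZ = 83°  [△ZCS]
3. ∠ARZ = 120°  [vertical angles at R]
4. ∠AZC = 29°  [△ZRA]
5. ∠CAZ = 97°  [cyclic ZACS, opposite ∠A+∠S]
6. ∠ACZ = 54°  [△ZAC]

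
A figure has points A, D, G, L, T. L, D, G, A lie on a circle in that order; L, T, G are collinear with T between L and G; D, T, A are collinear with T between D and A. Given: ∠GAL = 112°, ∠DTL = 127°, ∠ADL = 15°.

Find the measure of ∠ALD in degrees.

1. ∠GDL = 68°  [cyclic LDGA, opposite ∠D+∠A]
2. ∠DLG = 38°  [△LTD]
3. ∠DGL = 74°  [△LDG]
4. ∠DAL = 74°  [same arc LD]
5. ∠ALD = 91°  [△LDA]

∠ALD = 91°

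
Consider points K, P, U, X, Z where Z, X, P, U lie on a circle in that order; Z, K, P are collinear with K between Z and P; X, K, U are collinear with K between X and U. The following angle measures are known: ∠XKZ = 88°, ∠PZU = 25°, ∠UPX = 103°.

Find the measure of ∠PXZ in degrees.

∠PXZ = 65°

1. ∠PKX = 92°  [linear pair at K on ZP]
2. ∠PXU = 25°  [same arc PU]
3. ∠PUX = 52°  [△XPU]
4. ∠XPZ = 63°  [△XKP]
5. ∠PZX = 52°  [same arc XP]
6. ∠PXZ = 65°  [△ZXP]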